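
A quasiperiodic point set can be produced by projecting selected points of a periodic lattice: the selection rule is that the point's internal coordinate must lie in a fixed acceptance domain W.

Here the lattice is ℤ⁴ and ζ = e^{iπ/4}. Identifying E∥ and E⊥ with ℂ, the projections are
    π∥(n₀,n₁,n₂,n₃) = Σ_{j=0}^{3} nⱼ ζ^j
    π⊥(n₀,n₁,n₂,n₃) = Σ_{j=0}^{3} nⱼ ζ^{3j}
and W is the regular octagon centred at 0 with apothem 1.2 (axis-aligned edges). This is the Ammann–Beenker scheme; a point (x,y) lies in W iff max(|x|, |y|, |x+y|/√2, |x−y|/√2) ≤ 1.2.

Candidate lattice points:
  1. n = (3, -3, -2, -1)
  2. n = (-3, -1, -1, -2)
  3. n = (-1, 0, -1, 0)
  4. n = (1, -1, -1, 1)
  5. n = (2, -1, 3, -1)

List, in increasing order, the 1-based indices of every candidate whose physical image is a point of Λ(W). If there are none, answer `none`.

none

With ζ = e^{iπ/4} the internal vectors are ζ^0,ζ^3,ζ^6,ζ^9.
#1 (3, -3, -2, -1): internal (4.414214, -0.828427); octagon support 4.414214 vs apothem 1.2 → ∉ W
#2 (-3, -1, -1, -2): internal (-3.707107, -1.121320); octagon support 3.707107 vs apothem 1.2 → ∉ W
#3 (-1, 0, -1, 0): internal (-1.000000, 1.000000); octagon support 1.414214 vs apothem 1.2 → ∉ W
#4 (1, -1, -1, 1): internal (2.414214, 1.000000); octagon support 2.414214 vs apothem 1.2 → ∉ W
#5 (2, -1, 3, -1): internal (2.000000, -4.414214); octagon support 4.535534 vs apothem 1.2 → ∉ W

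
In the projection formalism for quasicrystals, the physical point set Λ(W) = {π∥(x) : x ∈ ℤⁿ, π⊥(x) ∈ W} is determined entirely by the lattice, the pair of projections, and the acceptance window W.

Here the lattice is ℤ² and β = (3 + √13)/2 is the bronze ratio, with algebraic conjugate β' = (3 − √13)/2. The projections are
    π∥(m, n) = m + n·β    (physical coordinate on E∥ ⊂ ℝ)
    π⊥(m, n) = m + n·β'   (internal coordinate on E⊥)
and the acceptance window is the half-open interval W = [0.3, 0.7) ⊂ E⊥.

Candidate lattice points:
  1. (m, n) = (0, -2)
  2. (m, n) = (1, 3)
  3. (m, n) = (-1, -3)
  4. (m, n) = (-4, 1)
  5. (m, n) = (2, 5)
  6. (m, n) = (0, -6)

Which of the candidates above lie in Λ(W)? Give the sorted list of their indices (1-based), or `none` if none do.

Numerically β ≈ 3.3028 and β' = −1/β ≈ -0.3028.
#1 (0,-2): internal coord 0 + (-2)·β' = +0.6056; +0.6056 ∈ [0.3, 0.7) → IN Λ
#2 (1,3): internal coord 1 + (3)·β' = +0.0917; +0.0917 ∉ [0.3, 0.7) → out
#3 (-1,-3): internal coord -1 + (-3)·β' = -0.0917; -0.0917 ∉ [0.3, 0.7) → out
#4 (-4,1): internal coord -4 + (1)·β' = -4.3028; -4.3028 ∉ [0.3, 0.7) → out
#5 (2,5): internal coord 2 + (5)·β' = +0.4861; +0.4861 ∈ [0.3, 0.7) → IN Λ
#6 (0,-6): internal coord 0 + (-6)·β' = +1.8167; +1.8167 ∉ [0.3, 0.7) → out

1, 5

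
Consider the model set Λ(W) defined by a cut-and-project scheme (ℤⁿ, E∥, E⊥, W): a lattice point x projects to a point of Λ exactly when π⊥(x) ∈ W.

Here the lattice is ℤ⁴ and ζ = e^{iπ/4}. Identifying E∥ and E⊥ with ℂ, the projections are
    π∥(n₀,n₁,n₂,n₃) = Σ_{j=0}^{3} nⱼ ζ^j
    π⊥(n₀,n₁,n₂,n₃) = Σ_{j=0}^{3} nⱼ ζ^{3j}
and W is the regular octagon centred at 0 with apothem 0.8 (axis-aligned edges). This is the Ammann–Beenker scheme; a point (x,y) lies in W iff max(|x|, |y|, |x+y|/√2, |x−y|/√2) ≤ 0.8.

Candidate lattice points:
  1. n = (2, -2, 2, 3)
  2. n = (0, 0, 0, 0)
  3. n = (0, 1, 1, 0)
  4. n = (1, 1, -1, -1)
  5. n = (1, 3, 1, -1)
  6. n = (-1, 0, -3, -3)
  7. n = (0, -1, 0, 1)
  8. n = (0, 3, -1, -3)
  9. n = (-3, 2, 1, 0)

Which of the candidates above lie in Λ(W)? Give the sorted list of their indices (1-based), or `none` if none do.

2, 3

Internal map: ζ^{3j} for j=0..3 gives (1,0), (−√2/2,√2/2), (0,−1), (√2/2,√2/2).
#1 (2, -2, 2, 3): internal (5.5355, -1.2929); octagon support 5.5355 vs apothem 0.8 → ∉ W
#2 (0, 0, 0, 0): internal (0.0000, 0.0000); octagon support 0.0000 vs apothem 0.8 → ∈ W
#3 (0, 1, 1, 0): internal (-0.7071, -0.2929); octagon support 0.7071 vs apothem 0.8 → ∈ W
#4 (1, 1, -1, -1): internal (-0.4142, 1.0000); octagon support 1.0000 vs apothem 0.8 → ∉ W
#5 (1, 3, 1, -1): internal (-1.8284, 0.4142); octagon support 1.8284 vs apothem 0.8 → ∉ W
#6 (-1, 0, -3, -3): internal (-3.1213, 0.8787); octagon support 3.1213 vs apothem 0.8 → ∉ W
#7 (0, -1, 0, 1): internal (1.4142, 0.0000); octagon support 1.4142 vs apothem 0.8 → ∉ W
#8 (0, 3, -1, -3): internal (-4.2426, 1.0000); octagon support 4.2426 vs apothem 0.8 → ∉ W
#9 (-3, 2, 1, 0): internal (-4.4142, 0.4142); octagon support 4.4142 vs apothem 0.8 → ∉ W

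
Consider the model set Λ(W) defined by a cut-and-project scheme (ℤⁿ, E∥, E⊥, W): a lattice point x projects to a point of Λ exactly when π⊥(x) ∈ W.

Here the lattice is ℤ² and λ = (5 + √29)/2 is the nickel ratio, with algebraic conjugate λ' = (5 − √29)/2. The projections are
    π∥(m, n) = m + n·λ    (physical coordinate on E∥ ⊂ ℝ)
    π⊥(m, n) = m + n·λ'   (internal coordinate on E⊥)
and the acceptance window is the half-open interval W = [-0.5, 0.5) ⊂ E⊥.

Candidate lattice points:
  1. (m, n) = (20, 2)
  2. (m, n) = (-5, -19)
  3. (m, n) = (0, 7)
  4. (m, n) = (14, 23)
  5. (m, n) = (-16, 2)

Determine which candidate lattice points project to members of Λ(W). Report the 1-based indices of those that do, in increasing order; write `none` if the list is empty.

λ' = (5−√29)/2 ≈ -0.192582.
[1] lift (20,2): star map gives 19.614835; window check -0.5 ≤ 19.614835 < 0.5 is false → out
[2] lift (-5,-19): star map gives -1.340934; window check -0.5 ≤ -1.340934 < 0.5 is false → out
[3] lift (0,7): star map gives -1.348077; window check -0.5 ≤ -1.348077 < 0.5 is false → out
[4] lift (14,23): star map gives 9.570605; window check -0.5 ≤ 9.570605 < 0.5 is false → out
[5] lift (-16,2): star map gives -16.385165; window check -0.5 ≤ -16.385165 < 0.5 is false → out

none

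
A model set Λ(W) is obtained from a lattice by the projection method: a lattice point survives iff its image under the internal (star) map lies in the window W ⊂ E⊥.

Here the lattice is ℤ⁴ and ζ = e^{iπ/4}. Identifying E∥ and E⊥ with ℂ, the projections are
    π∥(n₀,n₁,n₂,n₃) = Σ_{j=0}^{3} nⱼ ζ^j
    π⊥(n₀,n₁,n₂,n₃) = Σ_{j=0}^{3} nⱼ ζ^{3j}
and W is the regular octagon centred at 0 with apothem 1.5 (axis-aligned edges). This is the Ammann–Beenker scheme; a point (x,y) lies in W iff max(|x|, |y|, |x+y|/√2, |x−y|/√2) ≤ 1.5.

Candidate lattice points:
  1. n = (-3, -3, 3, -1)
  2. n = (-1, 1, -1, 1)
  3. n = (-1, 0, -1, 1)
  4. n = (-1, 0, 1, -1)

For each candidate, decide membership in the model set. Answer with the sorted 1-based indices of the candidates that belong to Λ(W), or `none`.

none

Internal map: ζ^{3j} for j=0..3 gives (1,0), (−√2/2,√2/2), (0,−1), (√2/2,√2/2).
candidate 1: n = (-3, -3, 3, -1) → π⊥ ≈ (-1.58579, -5.82843); max(|x|,|y|,|x±y|/√2) = 5.82843 > 1.5 ⇒ ∉ W
candidate 2: n = (-1, 1, -1, 1) → π⊥ ≈ (-1.00000, +2.41421); max(|x|,|y|,|x±y|/√2) = 2.41421 > 1.5 ⇒ ∉ W
candidate 3: n = (-1, 0, -1, 1) → π⊥ ≈ (-0.29289, +1.70711); max(|x|,|y|,|x±y|/√2) = 1.70711 > 1.5 ⇒ ∉ W
candidate 4: n = (-1, 0, 1, -1) → π⊥ ≈ (-1.70711, -1.70711); max(|x|,|y|,|x±y|/√2) = 2.41421 > 1.5 ⇒ ∉ W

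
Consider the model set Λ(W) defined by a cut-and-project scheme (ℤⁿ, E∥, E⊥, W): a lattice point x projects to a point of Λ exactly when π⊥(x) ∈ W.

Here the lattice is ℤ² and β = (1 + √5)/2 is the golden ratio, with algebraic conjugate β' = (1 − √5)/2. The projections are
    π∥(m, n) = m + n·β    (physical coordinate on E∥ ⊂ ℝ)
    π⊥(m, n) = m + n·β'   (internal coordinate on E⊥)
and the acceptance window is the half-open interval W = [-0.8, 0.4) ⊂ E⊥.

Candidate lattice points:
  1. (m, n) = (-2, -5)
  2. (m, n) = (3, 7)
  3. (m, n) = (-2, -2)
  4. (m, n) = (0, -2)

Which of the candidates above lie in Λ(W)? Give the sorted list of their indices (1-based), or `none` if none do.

3

β' = (1−√5)/2 ≈ -0.61803.
#1 (-2,-5): internal coord -2 + (-5)·β' = +1.09017; +1.09017 ∉ [-0.8, 0.4) → out
#2 (3,7): internal coord 3 + (7)·β' = -1.32624; -1.32624 ∉ [-0.8, 0.4) → out
#3 (-2,-2): internal coord -2 + (-2)·β' = -0.76393; -0.76393 ∈ [-0.8, 0.4) → IN Λ
#4 (0,-2): internal coord 0 + (-2)·β' = +1.23607; +1.23607 ∉ [-0.8, 0.4) → out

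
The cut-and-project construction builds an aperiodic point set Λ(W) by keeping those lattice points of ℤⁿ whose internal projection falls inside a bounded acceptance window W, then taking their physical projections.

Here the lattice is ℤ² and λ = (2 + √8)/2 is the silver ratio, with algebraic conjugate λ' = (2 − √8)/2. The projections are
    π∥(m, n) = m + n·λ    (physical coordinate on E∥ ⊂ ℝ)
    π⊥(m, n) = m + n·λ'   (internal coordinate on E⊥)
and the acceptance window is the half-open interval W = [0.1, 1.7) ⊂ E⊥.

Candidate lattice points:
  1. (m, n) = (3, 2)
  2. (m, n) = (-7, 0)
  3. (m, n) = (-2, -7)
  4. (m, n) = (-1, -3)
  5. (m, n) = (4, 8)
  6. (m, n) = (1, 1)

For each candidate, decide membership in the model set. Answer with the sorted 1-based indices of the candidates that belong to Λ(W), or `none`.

3, 4, 5, 6

Compute λ' = (2−√8)/2 = -0.414214, so π⊥(m,n) = m -0.414214·n.
#1 (3,2): internal coord 3 + (2)·λ' = +2.171573; +2.171573 ∉ [0.1, 1.7) → out
#2 (-7,0): internal coord -7 + (0)·λ' = -7.000000; -7.000000 ∉ [0.1, 1.7) → out
#3 (-2,-7): internal coord -2 + (-7)·λ' = +0.899495; +0.899495 ∈ [0.1, 1.7) → IN Λ
#4 (-1,-3): internal coord -1 + (-3)·λ' = +0.242641; +0.242641 ∈ [0.1, 1.7) → IN Λ
#5 (4,8): internal coord 4 + (8)·λ' = +0.686292; +0.686292 ∈ [0.1, 1.7) → IN Λ
#6 (1,1): internal coord 1 + (1)·λ' = +0.585786; +0.585786 ∈ [0.1, 1.7) → IN Λ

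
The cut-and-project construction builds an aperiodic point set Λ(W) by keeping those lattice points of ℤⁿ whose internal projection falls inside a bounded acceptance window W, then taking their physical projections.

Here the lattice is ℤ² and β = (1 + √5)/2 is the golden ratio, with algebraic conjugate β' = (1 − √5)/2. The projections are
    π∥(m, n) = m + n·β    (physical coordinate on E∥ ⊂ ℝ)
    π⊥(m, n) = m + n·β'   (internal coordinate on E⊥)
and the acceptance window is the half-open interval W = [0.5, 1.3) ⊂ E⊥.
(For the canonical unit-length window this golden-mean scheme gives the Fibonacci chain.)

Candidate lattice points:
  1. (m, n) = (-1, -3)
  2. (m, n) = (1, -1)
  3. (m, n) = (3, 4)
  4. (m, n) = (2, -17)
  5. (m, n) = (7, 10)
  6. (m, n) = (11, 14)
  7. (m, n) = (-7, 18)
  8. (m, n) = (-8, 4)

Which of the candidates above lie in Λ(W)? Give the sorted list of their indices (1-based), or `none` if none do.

1, 3, 5

Numerically β ≈ 1.618034 and β' = −1/β ≈ -0.618034.
candidate 1: (m,n)=(-1,-3) → π∥ = -1-3·β ≈ -5.854102, π⊥ = -1-3·β' ≈ 0.854102 ∈ [0.5, 1.3) ⇒ IN Λ
candidate 2: (m,n)=(1,-1) → π∥ = 1-1·β ≈ -0.618034, π⊥ = 1-1·β' ≈ 1.618034 ∉ [0.5, 1.3) ⇒ out
candidate 3: (m,n)=(3,4) → π∥ = 3+4·β ≈ 9.472136, π⊥ = 3+4·β' ≈ 0.527864 ∈ [0.5, 1.3) ⇒ IN Λ
candidate 4: (m,n)=(2,-17) → π∥ = 2-17·β ≈ -25.506578, π⊥ = 2-17·β' ≈ 12.506578 ∉ [0.5, 1.3) ⇒ out
candidate 5: (m,n)=(7,10) → π∥ = 7+10·β ≈ 23.180340, π⊥ = 7+10·β' ≈ 0.819660 ∈ [0.5, 1.3) ⇒ IN Λ
candidate 6: (m,n)=(11,14) → π∥ = 11+14·β ≈ 33.652476, π⊥ = 11+14·β' ≈ 2.347524 ∉ [0.5, 1.3) ⇒ out
candidate 7: (m,n)=(-7,18) → π∥ = -7+18·β ≈ 22.124612, π⊥ = -7+18·β' ≈ -18.124612 ∉ [0.5, 1.3) ⇒ out
candidate 8: (m,n)=(-8,4) → π∥ = -8+4·β ≈ -1.527864, π⊥ = -8+4·β' ≈ -10.472136 ∉ [0.5, 1.3) ⇒ out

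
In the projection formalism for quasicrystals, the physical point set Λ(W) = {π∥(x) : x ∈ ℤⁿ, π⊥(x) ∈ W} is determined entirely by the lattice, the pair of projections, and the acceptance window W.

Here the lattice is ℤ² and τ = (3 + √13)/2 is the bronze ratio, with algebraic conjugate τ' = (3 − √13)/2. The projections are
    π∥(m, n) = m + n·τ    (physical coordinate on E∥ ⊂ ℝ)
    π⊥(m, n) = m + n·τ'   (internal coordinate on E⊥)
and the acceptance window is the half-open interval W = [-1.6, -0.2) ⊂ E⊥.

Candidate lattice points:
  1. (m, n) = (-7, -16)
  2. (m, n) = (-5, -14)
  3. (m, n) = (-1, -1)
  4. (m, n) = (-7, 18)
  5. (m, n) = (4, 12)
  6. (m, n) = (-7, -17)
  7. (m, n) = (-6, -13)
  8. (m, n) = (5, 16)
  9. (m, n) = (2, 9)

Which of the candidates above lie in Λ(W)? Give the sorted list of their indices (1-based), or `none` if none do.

Numerically τ ≈ 3.30278 and τ' = −1/τ ≈ -0.30278.
[1] lift (-7,-16): star map gives -2.15559; window check -1.6 ≤ -2.15559 < -0.2 is false → out
[2] lift (-5,-14): star map gives -0.76114; window check -1.6 ≤ -0.76114 < -0.2 is true → IN Λ
[3] lift (-1,-1): star map gives -0.69722; window check -1.6 ≤ -0.69722 < -0.2 is true → IN Λ
[4] lift (-7,18): star map gives -12.44996; window check -1.6 ≤ -12.44996 < -0.2 is false → out
[5] lift (4,12): star map gives 0.36669; window check -1.6 ≤ 0.36669 < -0.2 is false → out
[6] lift (-7,-17): star map gives -1.85281; window check -1.6 ≤ -1.85281 < -0.2 is false → out
[7] lift (-6,-13): star map gives -2.06392; window check -1.6 ≤ -2.06392 < -0.2 is false → out
[8] lift (5,16): star map gives 0.15559; window check -1.6 ≤ 0.15559 < -0.2 is false → out
[9] lift (2,9): star map gives -0.72498; window check -1.6 ≤ -0.72498 < -0.2 is true → IN Λ

2, 3, 9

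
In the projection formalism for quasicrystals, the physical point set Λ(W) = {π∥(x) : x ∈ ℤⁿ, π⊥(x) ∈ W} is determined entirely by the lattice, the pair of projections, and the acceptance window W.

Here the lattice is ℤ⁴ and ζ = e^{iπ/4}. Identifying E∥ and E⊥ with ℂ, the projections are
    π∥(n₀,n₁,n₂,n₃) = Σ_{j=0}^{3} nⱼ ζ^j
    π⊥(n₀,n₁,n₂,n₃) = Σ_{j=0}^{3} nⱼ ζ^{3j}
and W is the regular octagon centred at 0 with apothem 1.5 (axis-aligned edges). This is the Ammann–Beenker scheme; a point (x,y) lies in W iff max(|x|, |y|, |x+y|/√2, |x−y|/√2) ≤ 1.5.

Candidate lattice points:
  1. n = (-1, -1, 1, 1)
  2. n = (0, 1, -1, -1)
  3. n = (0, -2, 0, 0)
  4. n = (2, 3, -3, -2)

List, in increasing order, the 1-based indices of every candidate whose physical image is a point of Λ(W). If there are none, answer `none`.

1

π⊥(n) = n₀ + n₁ζ³ + n₂ζ⁶ + n₃ζ⁹ where ζ = e^{iπ/4}.
#1 (-1, -1, 1, 1): internal (0.4142, -1.0000); octagon support 1.0000 vs apothem 1.5 → ∈ W
#2 (0, 1, -1, -1): internal (-1.4142, 1.0000); octagon support 1.7071 vs apothem 1.5 → ∉ W
#3 (0, -2, 0, 0): internal (1.4142, -1.4142); octagon support 2.0000 vs apothem 1.5 → ∉ W
#4 (2, 3, -3, -2): internal (-1.5355, 3.7071); octagon support 3.7071 vs apothem 1.5 → ∉ W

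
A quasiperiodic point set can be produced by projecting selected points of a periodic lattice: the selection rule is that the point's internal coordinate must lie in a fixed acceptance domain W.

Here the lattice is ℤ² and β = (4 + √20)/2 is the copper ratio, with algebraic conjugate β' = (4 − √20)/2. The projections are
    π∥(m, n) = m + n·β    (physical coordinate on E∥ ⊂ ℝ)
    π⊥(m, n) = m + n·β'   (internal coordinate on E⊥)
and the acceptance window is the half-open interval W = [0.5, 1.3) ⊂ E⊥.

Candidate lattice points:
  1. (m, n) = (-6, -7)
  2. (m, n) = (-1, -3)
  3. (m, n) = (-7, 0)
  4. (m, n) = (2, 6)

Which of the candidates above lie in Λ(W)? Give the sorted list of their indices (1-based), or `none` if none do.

β' = (4−√20)/2 ≈ -0.23607.
#1 (-6,-7): internal coord -6 + (-7)·β' = -4.34752; -4.34752 ∉ [0.5, 1.3) → out
#2 (-1,-3): internal coord -1 + (-3)·β' = -0.29180; -0.29180 ∉ [0.5, 1.3) → out
#3 (-7,0): internal coord -7 + (0)·β' = -7.00000; -7.00000 ∉ [0.5, 1.3) → out
#4 (2,6): internal coord 2 + (6)·β' = +0.58359; +0.58359 ∈ [0.5, 1.3) → IN Λ

4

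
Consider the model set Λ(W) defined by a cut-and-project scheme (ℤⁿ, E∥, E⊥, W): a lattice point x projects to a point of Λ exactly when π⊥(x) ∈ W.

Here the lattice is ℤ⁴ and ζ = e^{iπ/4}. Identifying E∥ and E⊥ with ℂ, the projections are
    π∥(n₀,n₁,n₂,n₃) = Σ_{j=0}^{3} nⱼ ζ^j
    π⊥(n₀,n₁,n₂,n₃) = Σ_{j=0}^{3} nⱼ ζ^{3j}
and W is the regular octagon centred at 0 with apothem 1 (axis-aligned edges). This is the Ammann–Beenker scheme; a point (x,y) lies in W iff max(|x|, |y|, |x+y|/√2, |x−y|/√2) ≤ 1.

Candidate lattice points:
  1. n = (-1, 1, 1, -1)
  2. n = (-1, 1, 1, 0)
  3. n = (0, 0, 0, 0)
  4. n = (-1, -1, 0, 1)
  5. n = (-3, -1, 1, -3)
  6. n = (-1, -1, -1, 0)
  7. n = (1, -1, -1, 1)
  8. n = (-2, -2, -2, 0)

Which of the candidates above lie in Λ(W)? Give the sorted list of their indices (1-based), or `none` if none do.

3, 4, 6, 8

With ζ = e^{iπ/4} the internal vectors are ζ^0,ζ^3,ζ^6,ζ^9.
#1 (-1, 1, 1, -1): internal (-2.4142, -1.0000); octagon support 2.4142 vs apothem 1 → ∉ W
#2 (-1, 1, 1, 0): internal (-1.7071, -0.2929); octagon support 1.7071 vs apothem 1 → ∉ W
#3 (0, 0, 0, 0): internal (0.0000, 0.0000); octagon support 0.0000 vs apothem 1 → ∈ W
#4 (-1, -1, 0, 1): internal (0.4142, 0.0000); octagon support 0.4142 vs apothem 1 → ∈ W
#5 (-3, -1, 1, -3): internal (-4.4142, -3.8284); octagon support 5.8284 vs apothem 1 → ∉ W
#6 (-1, -1, -1, 0): internal (-0.2929, 0.2929); octagon support 0.4142 vs apothem 1 → ∈ W
#7 (1, -1, -1, 1): internal (2.4142, 1.0000); octagon support 2.4142 vs apothem 1 → ∉ W
#8 (-2, -2, -2, 0): internal (-0.5858, 0.5858); octagon support 0.8284 vs apothem 1 → ∈ W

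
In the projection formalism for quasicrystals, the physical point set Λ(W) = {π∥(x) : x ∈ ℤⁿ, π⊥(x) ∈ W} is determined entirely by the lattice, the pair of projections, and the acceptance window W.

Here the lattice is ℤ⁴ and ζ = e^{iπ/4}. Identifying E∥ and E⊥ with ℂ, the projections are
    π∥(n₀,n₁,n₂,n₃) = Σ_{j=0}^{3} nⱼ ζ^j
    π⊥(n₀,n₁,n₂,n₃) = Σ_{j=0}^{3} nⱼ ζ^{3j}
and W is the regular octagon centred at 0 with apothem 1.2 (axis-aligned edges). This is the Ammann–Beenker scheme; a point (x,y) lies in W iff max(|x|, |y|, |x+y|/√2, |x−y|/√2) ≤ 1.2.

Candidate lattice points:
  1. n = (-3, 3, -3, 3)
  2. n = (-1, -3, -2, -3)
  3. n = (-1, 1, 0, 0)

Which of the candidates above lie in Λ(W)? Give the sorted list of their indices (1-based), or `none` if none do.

none

Internal map: ζ^{3j} for j=0..3 gives (1,0), (−√2/2,√2/2), (0,−1), (√2/2,√2/2).
#1 (-3, 3, -3, 3): internal (-3.00000, 7.24264); octagon support 7.24264 vs apothem 1.2 → ∉ W
#2 (-1, -3, -2, -3): internal (-1.00000, -2.24264); octagon support 2.29289 vs apothem 1.2 → ∉ W
#3 (-1, 1, 0, 0): internal (-1.70711, 0.70711); octagon support 1.70711 vs apothem 1.2 → ∉ W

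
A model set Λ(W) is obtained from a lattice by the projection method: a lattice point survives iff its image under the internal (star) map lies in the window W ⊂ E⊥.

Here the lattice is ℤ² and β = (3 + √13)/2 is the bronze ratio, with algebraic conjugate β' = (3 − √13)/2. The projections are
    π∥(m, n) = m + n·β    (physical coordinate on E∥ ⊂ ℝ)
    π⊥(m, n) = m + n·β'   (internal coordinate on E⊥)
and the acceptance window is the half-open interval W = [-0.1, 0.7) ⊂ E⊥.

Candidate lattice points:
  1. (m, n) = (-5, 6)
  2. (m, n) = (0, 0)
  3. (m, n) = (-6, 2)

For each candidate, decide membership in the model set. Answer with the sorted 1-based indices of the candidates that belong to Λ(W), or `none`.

Numerically β ≈ 3.3028 and β' = −1/β ≈ -0.3028.
candidate 1: (m,n)=(-5,6) → π∥ = -5+6·β ≈ 14.8167, π⊥ = -5+6·β' ≈ -6.8167 ∉ [-0.1, 0.7) ⇒ out
candidate 2: (m,n)=(0,0) → π∥ = 0+0·β ≈ 0.0000, π⊥ = 0+0·β' ≈ 0.0000 ∈ [-0.1, 0.7) ⇒ IN Λ
candidate 3: (m,n)=(-6,2) → π∥ = -6+2·β ≈ 0.6056, π⊥ = -6+2·β' ≈ -6.6056 ∉ [-0.1, 0.7) ⇒ out

2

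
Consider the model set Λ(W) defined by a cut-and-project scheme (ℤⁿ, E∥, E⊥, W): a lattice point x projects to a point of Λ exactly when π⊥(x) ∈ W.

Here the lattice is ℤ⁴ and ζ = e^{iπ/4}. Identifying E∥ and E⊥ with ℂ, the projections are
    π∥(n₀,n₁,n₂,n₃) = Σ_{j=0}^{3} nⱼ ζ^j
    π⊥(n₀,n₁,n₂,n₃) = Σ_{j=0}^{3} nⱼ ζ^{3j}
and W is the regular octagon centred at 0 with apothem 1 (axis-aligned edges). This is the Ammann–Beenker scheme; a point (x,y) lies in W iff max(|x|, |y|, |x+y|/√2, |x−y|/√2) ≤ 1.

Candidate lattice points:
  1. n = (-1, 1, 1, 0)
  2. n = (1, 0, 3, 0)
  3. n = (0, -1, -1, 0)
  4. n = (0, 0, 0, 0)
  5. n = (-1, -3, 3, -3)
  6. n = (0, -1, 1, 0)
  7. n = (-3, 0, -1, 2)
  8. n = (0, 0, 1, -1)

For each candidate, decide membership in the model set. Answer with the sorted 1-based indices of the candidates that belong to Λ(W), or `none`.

3, 4

With ζ = e^{iπ/4} the internal vectors are ζ^0,ζ^3,ζ^6,ζ^9.
candidate 1: n = (-1, 1, 1, 0) → π⊥ ≈ (-1.7071, -0.2929); max(|x|,|y|,|x±y|/√2) = 1.7071 > 1 ⇒ ∉ W
candidate 2: n = (1, 0, 3, 0) → π⊥ ≈ (+1.0000, -3.0000); max(|x|,|y|,|x±y|/√2) = 3.0000 > 1 ⇒ ∉ W
candidate 3: n = (0, -1, -1, 0) → π⊥ ≈ (+0.7071, +0.2929); max(|x|,|y|,|x±y|/√2) = 0.7071 ≤ 1 ⇒ ∈ W
candidate 4: n = (0, 0, 0, 0) → π⊥ ≈ (+0.0000, +0.0000); max(|x|,|y|,|x±y|/√2) = 0.0000 ≤ 1 ⇒ ∈ W
candidate 5: n = (-1, -3, 3, -3) → π⊥ ≈ (-1.0000, -7.2426); max(|x|,|y|,|x±y|/√2) = 7.2426 > 1 ⇒ ∉ W
candidate 6: n = (0, -1, 1, 0) → π⊥ ≈ (+0.7071, -1.7071); max(|x|,|y|,|x±y|/√2) = 1.7071 > 1 ⇒ ∉ W
candidate 7: n = (-3, 0, -1, 2) → π⊥ ≈ (-1.5858, +2.4142); max(|x|,|y|,|x±y|/√2) = 2.8284 > 1 ⇒ ∉ W
candidate 8: n = (0, 0, 1, -1) → π⊥ ≈ (-0.7071, -1.7071); max(|x|,|y|,|x±y|/√2) = 1.7071 > 1 ⇒ ∉ W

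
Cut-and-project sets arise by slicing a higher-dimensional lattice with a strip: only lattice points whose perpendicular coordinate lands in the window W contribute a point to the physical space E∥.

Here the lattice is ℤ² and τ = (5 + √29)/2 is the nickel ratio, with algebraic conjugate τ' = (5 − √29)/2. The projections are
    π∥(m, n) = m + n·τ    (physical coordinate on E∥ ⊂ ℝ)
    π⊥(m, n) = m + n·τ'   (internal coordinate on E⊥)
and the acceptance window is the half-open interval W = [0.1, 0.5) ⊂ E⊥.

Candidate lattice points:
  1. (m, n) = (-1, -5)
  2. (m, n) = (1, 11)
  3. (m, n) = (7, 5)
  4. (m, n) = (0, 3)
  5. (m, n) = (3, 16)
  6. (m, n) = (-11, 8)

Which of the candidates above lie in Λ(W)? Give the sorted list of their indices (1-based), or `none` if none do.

none

Compute τ' = (5−√29)/2 = -0.1926, so π⊥(m,n) = m -0.1926·n.
[1] lift (-1,-5): star map gives -0.0371; window check 0.1 ≤ -0.0371 < 0.5 is false → out
[2] lift (1,11): star map gives -1.1184; window check 0.1 ≤ -1.1184 < 0.5 is false → out
[3] lift (7,5): star map gives 6.0371; window check 0.1 ≤ 6.0371 < 0.5 is false → out
[4] lift (0,3): star map gives -0.5777; window check 0.1 ≤ -0.5777 < 0.5 is false → out
[5] lift (3,16): star map gives -0.0813; window check 0.1 ≤ -0.0813 < 0.5 is false → out
[6] lift (-11,8): star map gives -12.5407; window check 0.1 ≤ -12.5407 < 0.5 is false → out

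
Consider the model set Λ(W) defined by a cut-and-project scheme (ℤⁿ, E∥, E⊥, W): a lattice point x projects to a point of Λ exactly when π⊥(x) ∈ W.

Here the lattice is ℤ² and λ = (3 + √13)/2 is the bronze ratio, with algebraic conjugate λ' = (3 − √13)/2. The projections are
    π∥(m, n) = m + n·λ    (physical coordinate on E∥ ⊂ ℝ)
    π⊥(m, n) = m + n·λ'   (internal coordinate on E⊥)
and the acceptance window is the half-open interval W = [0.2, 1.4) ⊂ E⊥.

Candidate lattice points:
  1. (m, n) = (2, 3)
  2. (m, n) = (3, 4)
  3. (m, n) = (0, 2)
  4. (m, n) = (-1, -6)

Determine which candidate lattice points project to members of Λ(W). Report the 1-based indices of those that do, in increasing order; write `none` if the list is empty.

Numerically λ ≈ 3.302776 and λ' = −1/λ ≈ -0.302776.
candidate 1: (m,n)=(2,3) → π∥ = 2+3·λ ≈ 11.908327, π⊥ = 2+3·λ' ≈ 1.091673 ∈ [0.2, 1.4) ⇒ IN Λ
candidate 2: (m,n)=(3,4) → π∥ = 3+4·λ ≈ 16.211103, π⊥ = 3+4·λ' ≈ 1.788897 ∉ [0.2, 1.4) ⇒ out
candidate 3: (m,n)=(0,2) → π∥ = 0+2·λ ≈ 6.605551, π⊥ = 0+2·λ' ≈ -0.605551 ∉ [0.2, 1.4) ⇒ out
candidate 4: (m,n)=(-1,-6) → π∥ = -1-6·λ ≈ -20.816654, π⊥ = -1-6·λ' ≈ 0.816654 ∈ [0.2, 1.4) ⇒ IN Λ

1, 4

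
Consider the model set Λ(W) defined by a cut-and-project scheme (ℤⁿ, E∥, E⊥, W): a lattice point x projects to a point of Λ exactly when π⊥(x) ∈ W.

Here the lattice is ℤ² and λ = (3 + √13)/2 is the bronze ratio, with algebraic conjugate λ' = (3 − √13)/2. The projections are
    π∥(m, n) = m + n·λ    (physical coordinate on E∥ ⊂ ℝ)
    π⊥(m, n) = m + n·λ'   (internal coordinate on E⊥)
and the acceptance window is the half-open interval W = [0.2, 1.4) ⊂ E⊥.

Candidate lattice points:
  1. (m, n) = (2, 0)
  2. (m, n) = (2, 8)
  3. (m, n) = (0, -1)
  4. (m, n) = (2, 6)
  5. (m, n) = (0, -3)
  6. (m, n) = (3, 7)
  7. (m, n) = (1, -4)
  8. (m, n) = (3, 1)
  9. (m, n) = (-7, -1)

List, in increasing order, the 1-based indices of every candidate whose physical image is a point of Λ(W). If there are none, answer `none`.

Numerically λ ≈ 3.3028 and λ' = −1/λ ≈ -0.3028.
[1] lift (2,0): star map gives 2.0000; window check 0.2 ≤ 2.0000 < 1.4 is false → out
[2] lift (2,8): star map gives -0.4222; window check 0.2 ≤ -0.4222 < 1.4 is false → out
[3] lift (0,-1): star map gives 0.3028; window check 0.2 ≤ 0.3028 < 1.4 is true → IN Λ
[4] lift (2,6): star map gives 0.1833; window check 0.2 ≤ 0.1833 < 1.4 is false → out
[5] lift (0,-3): star map gives 0.9083; window check 0.2 ≤ 0.9083 < 1.4 is true → IN Λ
[6] lift (3,7): star map gives 0.8806; window check 0.2 ≤ 0.8806 < 1.4 is true → IN Λ
[7] lift (1,-4): star map gives 2.2111; window check 0.2 ≤ 2.2111 < 1.4 is false → out
[8] lift (3,1): star map gives 2.6972; window check 0.2 ≤ 2.6972 < 1.4 is false → out
[9] lift (-7,-1): star map gives -6.6972; window check 0.2 ≤ -6.6972 < 1.4 is false → out

3, 5, 6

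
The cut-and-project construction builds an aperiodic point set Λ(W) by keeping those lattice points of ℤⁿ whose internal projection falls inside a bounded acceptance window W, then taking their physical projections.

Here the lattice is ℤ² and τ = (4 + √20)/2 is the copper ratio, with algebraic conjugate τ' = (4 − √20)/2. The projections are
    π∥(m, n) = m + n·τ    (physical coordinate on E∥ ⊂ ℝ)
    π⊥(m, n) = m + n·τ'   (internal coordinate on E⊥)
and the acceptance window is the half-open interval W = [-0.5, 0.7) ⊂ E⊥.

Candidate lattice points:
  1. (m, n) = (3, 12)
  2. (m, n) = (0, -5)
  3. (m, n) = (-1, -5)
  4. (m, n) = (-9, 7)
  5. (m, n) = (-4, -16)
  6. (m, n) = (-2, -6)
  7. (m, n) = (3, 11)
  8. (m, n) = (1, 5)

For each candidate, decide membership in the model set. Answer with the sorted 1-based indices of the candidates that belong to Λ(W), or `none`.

Compute τ' = (4−√20)/2 = -0.236068, so π⊥(m,n) = m -0.236068·n.
#1 (3,12): internal coord 3 + (12)·τ' = +0.167184; +0.167184 ∈ [-0.5, 0.7) → IN Λ
#2 (0,-5): internal coord 0 + (-5)·τ' = +1.180340; +1.180340 ∉ [-0.5, 0.7) → out
#3 (-1,-5): internal coord -1 + (-5)·τ' = +0.180340; +0.180340 ∈ [-0.5, 0.7) → IN Λ
#4 (-9,7): internal coord -9 + (7)·τ' = -10.652476; -10.652476 ∉ [-0.5, 0.7) → out
#5 (-4,-16): internal coord -4 + (-16)·τ' = -0.222912; -0.222912 ∈ [-0.5, 0.7) → IN Λ
#6 (-2,-6): internal coord -2 + (-6)·τ' = -0.583592; -0.583592 ∉ [-0.5, 0.7) → out
#7 (3,11): internal coord 3 + (11)·τ' = +0.403252; +0.403252 ∈ [-0.5, 0.7) → IN Λ
#8 (1,5): internal coord 1 + (5)·τ' = -0.180340; -0.180340 ∈ [-0.5, 0.7) → IN Λ

1, 3, 5, 7, 8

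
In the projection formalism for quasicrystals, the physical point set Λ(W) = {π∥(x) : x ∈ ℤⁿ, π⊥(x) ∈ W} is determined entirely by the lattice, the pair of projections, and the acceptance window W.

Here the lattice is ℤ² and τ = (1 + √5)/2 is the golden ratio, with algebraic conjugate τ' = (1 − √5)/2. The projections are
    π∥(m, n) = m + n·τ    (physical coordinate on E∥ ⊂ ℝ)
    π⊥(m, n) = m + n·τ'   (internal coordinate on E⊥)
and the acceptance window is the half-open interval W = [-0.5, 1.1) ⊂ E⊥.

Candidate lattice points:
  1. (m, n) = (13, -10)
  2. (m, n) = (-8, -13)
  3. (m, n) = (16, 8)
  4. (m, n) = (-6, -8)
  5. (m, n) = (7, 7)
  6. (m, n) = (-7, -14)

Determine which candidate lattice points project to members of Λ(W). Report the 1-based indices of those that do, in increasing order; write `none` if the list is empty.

2

Compute τ' = (1−√5)/2 = -0.6180, so π⊥(m,n) = m -0.6180·n.
[1] lift (13,-10): star map gives 19.1803; window check -0.5 ≤ 19.1803 < 1.1 is false → out
[2] lift (-8,-13): star map gives 0.0344; window check -0.5 ≤ 0.0344 < 1.1 is true → IN Λ
[3] lift (16,8): star map gives 11.0557; window check -0.5 ≤ 11.0557 < 1.1 is false → out
[4] lift (-6,-8): star map gives -1.0557; window check -0.5 ≤ -1.0557 < 1.1 is false → out
[5] lift (7,7): star map gives 2.6738; window check -0.5 ≤ 2.6738 < 1.1 is false → out
[6] lift (-7,-14): star map gives 1.6525; window check -0.5 ≤ 1.6525 < 1.1 is false → out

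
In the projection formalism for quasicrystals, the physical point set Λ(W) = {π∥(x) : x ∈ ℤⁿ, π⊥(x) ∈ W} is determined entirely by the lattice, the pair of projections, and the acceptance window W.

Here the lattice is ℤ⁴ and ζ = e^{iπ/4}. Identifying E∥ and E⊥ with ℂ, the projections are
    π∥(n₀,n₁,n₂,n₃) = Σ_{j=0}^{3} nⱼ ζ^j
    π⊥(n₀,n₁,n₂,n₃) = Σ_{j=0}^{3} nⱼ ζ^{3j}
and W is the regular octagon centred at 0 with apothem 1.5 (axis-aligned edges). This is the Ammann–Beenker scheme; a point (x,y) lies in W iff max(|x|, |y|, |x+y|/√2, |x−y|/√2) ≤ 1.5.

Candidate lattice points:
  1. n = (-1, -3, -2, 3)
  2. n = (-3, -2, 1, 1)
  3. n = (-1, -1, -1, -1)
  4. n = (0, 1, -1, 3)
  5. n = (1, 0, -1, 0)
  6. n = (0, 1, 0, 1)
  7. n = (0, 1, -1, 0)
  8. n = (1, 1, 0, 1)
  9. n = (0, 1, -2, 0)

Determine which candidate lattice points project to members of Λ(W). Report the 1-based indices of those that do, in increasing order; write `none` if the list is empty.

3, 5, 6

π⊥(n) = n₀ + n₁ζ³ + n₂ζ⁶ + n₃ζ⁹ where ζ = e^{iπ/4}.
candidate 1: n = (-1, -3, -2, 3) → π⊥ ≈ (+3.2426, +2.0000); max(|x|,|y|,|x±y|/√2) = 3.7071 > 1.5 ⇒ ∉ W
candidate 2: n = (-3, -2, 1, 1) → π⊥ ≈ (-0.8787, -1.7071); max(|x|,|y|,|x±y|/√2) = 1.8284 > 1.5 ⇒ ∉ W
candidate 3: n = (-1, -1, -1, -1) → π⊥ ≈ (-1.0000, -0.4142); max(|x|,|y|,|x±y|/√2) = 1.0000 ≤ 1.5 ⇒ ∈ W
candidate 4: n = (0, 1, -1, 3) → π⊥ ≈ (+1.4142, +3.8284); max(|x|,|y|,|x±y|/√2) = 3.8284 > 1.5 ⇒ ∉ W
candidate 5: n = (1, 0, -1, 0) → π⊥ ≈ (+1.0000, +1.0000); max(|x|,|y|,|x±y|/√2) = 1.4142 ≤ 1.5 ⇒ ∈ W
candidate 6: n = (0, 1, 0, 1) → π⊥ ≈ (+0.0000, +1.4142); max(|x|,|y|,|x±y|/√2) = 1.4142 ≤ 1.5 ⇒ ∈ W
candidate 7: n = (0, 1, -1, 0) → π⊥ ≈ (-0.7071, +1.7071); max(|x|,|y|,|x±y|/√2) = 1.7071 > 1.5 ⇒ ∉ W
candidate 8: n = (1, 1, 0, 1) → π⊥ ≈ (+1.0000, +1.4142); max(|x|,|y|,|x±y|/√2) = 1.7071 > 1.5 ⇒ ∉ W
candidate 9: n = (0, 1, -2, 0) → π⊥ ≈ (-0.7071, +2.7071); max(|x|,|y|,|x±y|/√2) = 2.7071 > 1.5 ⇒ ∉ W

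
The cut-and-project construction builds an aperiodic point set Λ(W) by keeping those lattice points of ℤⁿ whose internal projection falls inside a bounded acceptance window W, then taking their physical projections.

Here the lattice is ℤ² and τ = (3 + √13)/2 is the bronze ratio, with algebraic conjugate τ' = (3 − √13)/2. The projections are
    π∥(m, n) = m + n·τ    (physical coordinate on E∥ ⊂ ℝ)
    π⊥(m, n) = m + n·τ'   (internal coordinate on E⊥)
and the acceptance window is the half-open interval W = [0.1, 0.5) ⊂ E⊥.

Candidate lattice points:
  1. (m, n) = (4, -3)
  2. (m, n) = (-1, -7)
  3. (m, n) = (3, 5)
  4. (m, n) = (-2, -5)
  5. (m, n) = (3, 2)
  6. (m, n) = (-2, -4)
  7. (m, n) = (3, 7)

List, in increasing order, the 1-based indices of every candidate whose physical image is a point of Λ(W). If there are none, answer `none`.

Numerically τ ≈ 3.30278 and τ' = −1/τ ≈ -0.30278.
#1 (4,-3): internal coord 4 + (-3)·τ' = +4.90833; +4.90833 ∉ [0.1, 0.5) → out
#2 (-1,-7): internal coord -1 + (-7)·τ' = +1.11943; +1.11943 ∉ [0.1, 0.5) → out
#3 (3,5): internal coord 3 + (5)·τ' = +1.48612; +1.48612 ∉ [0.1, 0.5) → out
#4 (-2,-5): internal coord -2 + (-5)·τ' = -0.48612; -0.48612 ∉ [0.1, 0.5) → out
#5 (3,2): internal coord 3 + (2)·τ' = +2.39445; +2.39445 ∉ [0.1, 0.5) → out
#6 (-2,-4): internal coord -2 + (-4)·τ' = -0.78890; -0.78890 ∉ [0.1, 0.5) → out
#7 (3,7): internal coord 3 + (7)·τ' = +0.88057; +0.88057 ∉ [0.1, 0.5) → out

none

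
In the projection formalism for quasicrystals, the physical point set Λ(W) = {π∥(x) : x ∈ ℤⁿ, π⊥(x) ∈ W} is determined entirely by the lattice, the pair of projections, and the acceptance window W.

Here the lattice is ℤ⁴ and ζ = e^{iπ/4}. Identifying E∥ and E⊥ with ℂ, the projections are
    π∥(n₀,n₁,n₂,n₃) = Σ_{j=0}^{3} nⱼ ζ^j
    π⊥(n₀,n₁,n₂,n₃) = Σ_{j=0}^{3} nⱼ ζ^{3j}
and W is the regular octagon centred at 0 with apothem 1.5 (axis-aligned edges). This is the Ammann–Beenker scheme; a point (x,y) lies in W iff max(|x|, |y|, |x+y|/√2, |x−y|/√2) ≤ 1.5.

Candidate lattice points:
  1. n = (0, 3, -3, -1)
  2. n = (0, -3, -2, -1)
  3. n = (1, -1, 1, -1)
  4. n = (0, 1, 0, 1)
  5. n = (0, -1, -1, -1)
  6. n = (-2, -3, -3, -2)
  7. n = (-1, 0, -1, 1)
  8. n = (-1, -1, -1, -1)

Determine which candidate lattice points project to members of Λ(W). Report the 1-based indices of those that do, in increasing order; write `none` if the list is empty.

With ζ = e^{iπ/4} the internal vectors are ζ^0,ζ^3,ζ^6,ζ^9.
#1 (0, 3, -3, -1): internal (-2.82843, 4.41421); octagon support 5.12132 vs apothem 1.5 → ∉ W
#2 (0, -3, -2, -1): internal (1.41421, -0.82843); octagon support 1.58579 vs apothem 1.5 → ∉ W
#3 (1, -1, 1, -1): internal (1.00000, -2.41421); octagon support 2.41421 vs apothem 1.5 → ∉ W
#4 (0, 1, 0, 1): internal (0.00000, 1.41421); octagon support 1.41421 vs apothem 1.5 → ∈ W
#5 (0, -1, -1, -1): internal (0.00000, -0.41421); octagon support 0.41421 vs apothem 1.5 → ∈ W
#6 (-2, -3, -3, -2): internal (-1.29289, -0.53553); octagon support 1.29289 vs apothem 1.5 → ∈ W
#7 (-1, 0, -1, 1): internal (-0.29289, 1.70711); octagon support 1.70711 vs apothem 1.5 → ∉ W
#8 (-1, -1, -1, -1): internal (-1.00000, -0.41421); octagon support 1.00000 vs apothem 1.5 → ∈ W

4, 5, 6, 8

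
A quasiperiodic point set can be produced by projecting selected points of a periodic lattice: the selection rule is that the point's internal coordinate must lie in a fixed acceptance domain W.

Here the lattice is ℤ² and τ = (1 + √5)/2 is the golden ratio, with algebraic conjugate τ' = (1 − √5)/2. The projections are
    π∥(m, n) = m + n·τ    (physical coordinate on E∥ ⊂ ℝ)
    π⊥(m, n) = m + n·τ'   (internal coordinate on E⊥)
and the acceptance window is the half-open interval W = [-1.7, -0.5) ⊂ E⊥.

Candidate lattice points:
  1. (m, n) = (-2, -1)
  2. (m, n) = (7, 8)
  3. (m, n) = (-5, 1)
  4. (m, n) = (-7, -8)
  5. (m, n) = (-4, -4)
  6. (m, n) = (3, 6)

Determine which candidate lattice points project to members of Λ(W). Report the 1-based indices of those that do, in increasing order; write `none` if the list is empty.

1, 5, 6

τ' = (1−√5)/2 ≈ -0.6180.
#1 (-2,-1): internal coord -2 + (-1)·τ' = -1.3820; -1.3820 ∈ [-1.7, -0.5) → IN Λ
#2 (7,8): internal coord 7 + (8)·τ' = +2.0557; +2.0557 ∉ [-1.7, -0.5) → out
#3 (-5,1): internal coord -5 + (1)·τ' = -5.6180; -5.6180 ∉ [-1.7, -0.5) → out
#4 (-7,-8): internal coord -7 + (-8)·τ' = -2.0557; -2.0557 ∉ [-1.7, -0.5) → out
#5 (-4,-4): internal coord -4 + (-4)·τ' = -1.5279; -1.5279 ∈ [-1.7, -0.5) → IN Λ
#6 (3,6): internal coord 3 + (6)·τ' = -0.7082; -0.7082 ∈ [-1.7, -0.5) → IN Λ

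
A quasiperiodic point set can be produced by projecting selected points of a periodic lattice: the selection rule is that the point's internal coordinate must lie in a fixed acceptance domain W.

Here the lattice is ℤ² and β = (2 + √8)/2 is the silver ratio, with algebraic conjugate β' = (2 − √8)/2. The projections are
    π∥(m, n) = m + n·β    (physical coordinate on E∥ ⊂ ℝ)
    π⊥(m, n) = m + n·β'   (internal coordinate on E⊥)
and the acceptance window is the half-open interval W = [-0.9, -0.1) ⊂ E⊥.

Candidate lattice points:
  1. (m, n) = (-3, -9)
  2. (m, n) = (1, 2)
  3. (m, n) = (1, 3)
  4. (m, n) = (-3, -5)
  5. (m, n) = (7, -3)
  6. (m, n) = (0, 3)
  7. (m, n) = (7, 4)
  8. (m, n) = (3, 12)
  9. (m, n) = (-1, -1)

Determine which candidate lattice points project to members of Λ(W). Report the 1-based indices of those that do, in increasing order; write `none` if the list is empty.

Numerically β ≈ 2.4142 and β' = −1/β ≈ -0.4142.
candidate 1: (m,n)=(-3,-9) → π∥ = -3-9·β ≈ -24.7279, π⊥ = -3-9·β' ≈ 0.7279 ∉ [-0.9, -0.1) ⇒ out
candidate 2: (m,n)=(1,2) → π∥ = 1+2·β ≈ 5.8284, π⊥ = 1+2·β' ≈ 0.1716 ∉ [-0.9, -0.1) ⇒ out
candidate 3: (m,n)=(1,3) → π∥ = 1+3·β ≈ 8.2426, π⊥ = 1+3·β' ≈ -0.2426 ∈ [-0.9, -0.1) ⇒ IN Λ
candidate 4: (m,n)=(-3,-5) → π∥ = -3-5·β ≈ -15.0711, π⊥ = -3-5·β' ≈ -0.9289 ∉ [-0.9, -0.1) ⇒ out
candidate 5: (m,n)=(7,-3) → π∥ = 7-3·β ≈ -0.2426, π⊥ = 7-3·β' ≈ 8.2426 ∉ [-0.9, -0.1) ⇒ out
candidate 6: (m,n)=(0,3) → π∥ = 0+3·β ≈ 7.2426, π⊥ = 0+3·β' ≈ -1.2426 ∉ [-0.9, -0.1) ⇒ out
candidate 7: (m,n)=(7,4) → π∥ = 7+4·β ≈ 16.6569, π⊥ = 7+4·β' ≈ 5.3431 ∉ [-0.9, -0.1) ⇒ out
candidate 8: (m,n)=(3,12) → π∥ = 3+12·β ≈ 31.9706, π⊥ = 3+12·β' ≈ -1.9706 ∉ [-0.9, -0.1) ⇒ out
candidate 9: (m,n)=(-1,-1) → π∥ = -1-1·β ≈ -3.4142, π⊥ = -1-1·β' ≈ -0.5858 ∈ [-0.9, -0.1) ⇒ IN Λ

3, 9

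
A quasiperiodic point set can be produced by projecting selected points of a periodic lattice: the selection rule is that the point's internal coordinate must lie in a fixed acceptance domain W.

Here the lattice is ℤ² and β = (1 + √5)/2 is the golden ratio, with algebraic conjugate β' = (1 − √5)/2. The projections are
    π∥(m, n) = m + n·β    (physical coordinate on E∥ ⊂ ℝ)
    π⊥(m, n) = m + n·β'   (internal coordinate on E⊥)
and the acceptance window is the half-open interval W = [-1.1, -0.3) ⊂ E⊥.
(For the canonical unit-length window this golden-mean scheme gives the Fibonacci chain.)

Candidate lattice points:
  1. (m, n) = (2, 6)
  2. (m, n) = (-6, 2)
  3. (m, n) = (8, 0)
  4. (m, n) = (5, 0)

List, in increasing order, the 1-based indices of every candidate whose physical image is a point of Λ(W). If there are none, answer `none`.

none

Numerically β ≈ 1.6180 and β' = −1/β ≈ -0.6180.
[1] lift (2,6): star map gives -1.7082; window check -1.1 ≤ -1.7082 < -0.3 is false → out
[2] lift (-6,2): star map gives -7.2361; window check -1.1 ≤ -7.2361 < -0.3 is false → out
[3] lift (8,0): star map gives 8.0000; window check -1.1 ≤ 8.0000 < -0.3 is false → out
[4] lift (5,0): star map gives 5.0000; window check -1.1 ≤ 5.0000 < -0.3 is false → out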